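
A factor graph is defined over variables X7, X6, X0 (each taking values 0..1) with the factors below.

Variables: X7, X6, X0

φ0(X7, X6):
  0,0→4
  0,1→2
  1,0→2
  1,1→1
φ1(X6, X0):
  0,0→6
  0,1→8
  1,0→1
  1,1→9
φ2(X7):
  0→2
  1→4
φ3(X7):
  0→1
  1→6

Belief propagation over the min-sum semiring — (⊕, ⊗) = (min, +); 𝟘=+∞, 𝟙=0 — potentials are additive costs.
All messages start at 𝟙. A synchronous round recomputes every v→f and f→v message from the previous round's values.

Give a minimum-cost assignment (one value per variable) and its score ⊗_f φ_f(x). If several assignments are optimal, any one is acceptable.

assignment: (X7=0, X6=1, X0=0); score = 6

init: all messages = 𝟙 over 2 values
r1 m[φ0→X7] = [2, 1]
r1 m[φ0→X6] = [2, 1]
r1 m[φ1→X6] = [6, 1]
r1 m[φ1→X0] = [1, 8]
r1 m[φ2→X7] = [2, 4]
r1 m[φ3→X7] = [1, 6]
r1 m[X7→φ0] = [0, 0]
r1 m[X7→φ2] = [0, 0]
r1 m[X7→φ3] = [0, 0]
r1 m[X6→φ0] = [0, 0]
r1 m[X6→φ1] = [0, 0]
r1 m[X0→φ1] = [0, 0]
r2 m[φ0→X7] = [2, 1]
r2 m[φ0→X6] = [2, 1]
r2 m[φ1→X6] = [6, 1]
r2 m[φ1→X0] = [1, 8]
r2 m[φ2→X7] = [2, 4]
r2 m[φ3→X7] = [1, 6]
r2 m[X7→φ0] = [3, 10]
r2 m[X7→φ2] = [3, 7]
r2 m[X7→φ3] = [4, 5]
r2 m[X6→φ0] = [6, 1]
r2 m[X6→φ1] = [2, 1]
r2 m[X0→φ1] = [0, 0]
r3 m[φ0→X7] = [3, 2]
r3 m[φ0→X6] = [7, 5]
r3 m[φ1→X6] = [6, 1]
r3 m[φ1→X0] = [2, 10]
r3 m[φ2→X7] = [2, 4]
r3 m[φ3→X7] = [1, 6]
r3 m[X7→φ0] = [3, 10]
r3 m[X7→φ2] = [3, 7]
r3 m[X7→φ3] = [4, 5]
r3 m[X6→φ0] = [6, 1]
r3 m[X6→φ1] = [2, 1]
r3 m[X0→φ1] = [0, 0]
r4 m[φ0→X7] = [3, 2]
r4 m[φ0→X6] = [7, 5]
r4 m[φ1→X6] = [6, 1]
r4 m[φ1→X0] = [2, 10]
r4 m[φ2→X7] = [2, 4]
r4 m[φ3→X7] = [1, 6]
r4 m[X7→φ0] = [3, 10]
r4 m[X7→φ2] = [4, 8]
r4 m[X7→φ3] = [5, 6]
r4 m[X6→φ0] = [6, 1]
r4 m[X6→φ1] = [7, 5]
r4 m[X0→φ1] = [0, 0]
r5 m[φ0→X7] = [3, 2]
r5 m[φ0→X6] = [7, 5]
r5 m[φ1→X6] = [6, 1]
r5 m[φ1→X0] = [6, 14]
r5 m[φ2→X7] = [2, 4]
r5 m[φ3→X7] = [1, 6]
r5 m[X7→φ0] = [3, 10]
r5 m[X7→φ2] = [4, 8]
r5 m[X7→φ3] = [5, 6]
r5 m[X6→φ0] = [6, 1]
r5 m[X6→φ1] = [7, 5]
r5 m[X0→φ1] = [0, 0]
r6 m[φ0→X7] = [3, 2]
r6 m[φ0→X6] = [7, 5]
r6 m[φ1→X6] = [6, 1]
r6 m[φ1→X0] = [6, 14]
r6 m[φ2→X7] = [2, 4]
r6 m[φ3→X7] = [1, 6]
r6 m[X7→φ0] = [3, 10]
r6 m[X7→φ2] = [4, 8]
r6 m[X7→φ3] = [5, 6]
r6 m[X6→φ0] = [6, 1]
r6 m[X6→φ1] = [7, 5]
r6 m[X0→φ1] = [0, 0]
fixed point reached at round 6
traceback from X7: (X7=0, X6=1, X0=0), score=6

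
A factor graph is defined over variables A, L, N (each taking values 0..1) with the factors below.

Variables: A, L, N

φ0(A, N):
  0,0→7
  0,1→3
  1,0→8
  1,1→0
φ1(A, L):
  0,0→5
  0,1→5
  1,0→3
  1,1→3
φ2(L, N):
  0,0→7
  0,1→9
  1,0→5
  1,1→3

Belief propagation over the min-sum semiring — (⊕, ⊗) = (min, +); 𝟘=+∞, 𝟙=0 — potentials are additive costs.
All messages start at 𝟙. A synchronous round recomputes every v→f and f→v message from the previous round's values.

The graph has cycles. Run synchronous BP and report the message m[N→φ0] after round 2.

message @ round 2 = [5, 3]

init: all messages = 𝟙 over 2 values
r1 m[φ0→A] = [3, 0]
r1 m[φ0→N] = [7, 0]
r1 m[φ1→A] = [5, 3]
r1 m[φ1→L] = [3, 3]
r1 m[φ2→L] = [7, 3]
r1 m[φ2→N] = [5, 3]
r1 m[A→φ0] = [0, 0]
r1 m[A→φ1] = [0, 0]
r1 m[L→φ1] = [0, 0]
r1 m[L→φ2] = [0, 0]
r1 m[N→φ0] = [0, 0]
r1 m[N→φ2] = [0, 0]
r2 m[φ0→A] = [3, 0]
r2 m[φ0→N] = [7, 0]
r2 m[φ1→A] = [5, 3]
r2 m[φ1→L] = [3, 3]
r2 m[φ2→L] = [7, 3]
r2 m[φ2→N] = [5, 3]
r2 m[A→φ0] = [5, 3]
r2 m[A→φ1] = [3, 0]
r2 m[L→φ1] = [7, 3]
r2 m[L→φ2] = [3, 3]
r2 m[N→φ0] = [5, 3]
r2 m[N→φ2] = [7, 0]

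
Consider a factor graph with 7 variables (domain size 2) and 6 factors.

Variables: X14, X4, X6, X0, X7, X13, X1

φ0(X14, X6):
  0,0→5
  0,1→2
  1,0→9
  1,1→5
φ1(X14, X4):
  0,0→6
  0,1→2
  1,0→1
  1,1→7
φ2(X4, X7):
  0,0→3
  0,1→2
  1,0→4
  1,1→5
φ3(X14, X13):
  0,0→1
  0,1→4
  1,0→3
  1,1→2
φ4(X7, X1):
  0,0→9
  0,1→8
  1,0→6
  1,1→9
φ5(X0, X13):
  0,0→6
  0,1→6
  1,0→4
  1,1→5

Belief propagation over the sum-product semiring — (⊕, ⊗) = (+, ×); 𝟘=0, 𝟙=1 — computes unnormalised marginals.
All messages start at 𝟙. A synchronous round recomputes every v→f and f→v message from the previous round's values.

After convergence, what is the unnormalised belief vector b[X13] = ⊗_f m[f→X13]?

b[X13] = [508480, 571032]

init: all messages = 𝟙 over 2 values
r1 m[φ0→X14] = [7, 14]
r1 m[φ0→X6] = [14, 7]
r1 m[φ1→X14] = [8, 8]
r1 m[φ1→X4] = [7, 9]
r1 m[φ2→X4] = [5, 9]
r1 m[φ2→X7] = [7, 7]
r1 m[φ3→X14] = [5, 5]
r1 m[φ3→X13] = [4, 6]
r1 m[φ4→X7] = [17, 15]
r1 m[φ4→X1] = [15, 17]
r1 m[φ5→X0] = [12, 9]
r1 m[φ5→X13] = [10, 11]
r1 m[X14→φ0] = [1, 1]
r1 m[X14→φ1] = [1, 1]
r1 m[X14→φ3] = [1, 1]
r1 m[X4→φ1] = [1, 1]
r1 m[X4→φ2] = [1, 1]
r1 m[X6→φ0] = [1, 1]
r1 m[X0→φ5] = [1, 1]
r1 m[X7→φ2] = [1, 1]
r1 m[X7→φ4] = [1, 1]
r1 m[X13→φ3] = [1, 1]
r1 m[X13→φ5] = [1, 1]
r1 m[X1→φ4] = [1, 1]
r2 m[φ0→X14] = [7, 14]
r2 m[φ0→X6] = [14, 7]
r2 m[φ1→X14] = [8, 8]
r2 m[φ1→X4] = [7, 9]
r2 m[φ2→X4] = [5, 9]
r2 m[φ2→X7] = [7, 7]
r2 m[φ3→X14] = [5, 5]
r2 m[φ3→X13] = [4, 6]
r2 m[φ4→X7] = [17, 15]
r2 m[φ4→X1] = [15, 17]
r2 m[φ5→X0] = [12, 9]
r2 m[φ5→X13] = [10, 11]
r2 m[X14→φ0] = [40, 40]
r2 m[X14→φ1] = [35, 70]
r2 m[X14→φ3] = [56, 112]
r2 m[X4→φ1] = [5, 9]
r2 m[X4→φ2] = [7, 9]
r2 m[X6→φ0] = [1, 1]
r2 m[X0→φ5] = [1, 1]
r2 m[X7→φ2] = [17, 15]
r2 m[X7→φ4] = [7, 7]
r2 m[X13→φ3] = [10, 11]
r2 m[X13→φ5] = [4, 6]
r2 m[X1→φ4] = [1, 1]
r3 m[φ0→X14] = [7, 14]
r3 m[φ0→X6] = [560, 280]
r3 m[φ1→X14] = [48, 68]
r3 m[φ1→X4] = [280, 560]
r3 m[φ2→X4] = [81, 143]
r3 m[φ2→X7] = [57, 59]
r3 m[φ3→X14] = [54, 52]
r3 m[φ3→X13] = [392, 448]
r3 m[φ4→X7] = [17, 15]
r3 m[φ4→X1] = [105, 119]
r3 m[φ5→X0] = [60, 46]
r3 m[φ5→X13] = [10, 11]
r3 m[X14→φ0] = [40, 40]
r3 m[X14→φ1] = [35, 70]
r3 m[X14→φ3] = [56, 112]
r3 m[X4→φ1] = [5, 9]
r3 m[X4→φ2] = [7, 9]
r3 m[X6→φ0] = [1, 1]
r3 m[X0→φ5] = [1, 1]
r3 m[X7→φ2] = [17, 15]
r3 m[X7→φ4] = [7, 7]
r3 m[X13→φ3] = [10, 11]
r3 m[X13→φ5] = [4, 6]
r3 m[X1→φ4] = [1, 1]
r4 m[φ0→X14] = [7, 14]
r4 m[φ0→X6] = [560, 280]
r4 m[φ1→X14] = [48, 68]
r4 m[φ1→X4] = [280, 560]
r4 m[φ2→X4] = [81, 143]
r4 m[φ2→X7] = [57, 59]
r4 m[φ3→X14] = [54, 52]
r4 m[φ3→X13] = [392, 448]
r4 m[φ4→X7] = [17, 15]
r4 m[φ4→X1] = [105, 119]
r4 m[φ5→X0] = [60, 46]
r4 m[φ5→X13] = [10, 11]
r4 m[X14→φ0] = [2592, 3536]
r4 m[X14→φ1] = [378, 728]
r4 m[X14→φ3] = [336, 952]
r4 m[X4→φ1] = [81, 143]
r4 m[X4→φ2] = [280, 560]
r4 m[X6→φ0] = [1, 1]
r4 m[X0→φ5] = [1, 1]
r4 m[X7→φ2] = [17, 15]
r4 m[X7→φ4] = [57, 59]
r4 m[X13→φ3] = [10, 11]
r4 m[X13→φ5] = [392, 448]
r4 m[X1→φ4] = [1, 1]
r5 m[φ0→X14] = [7, 14]
r5 m[φ0→X6] = [44784, 22864]
r5 m[φ1→X14] = [772, 1082]
r5 m[φ1→X4] = [2996, 5852]
r5 m[φ2→X4] = [81, 143]
r5 m[φ2→X7] = [3080, 3360]
r5 m[φ3→X14] = [54, 52]
r5 m[φ3→X13] = [3192, 3248]
r5 m[φ4→X7] = [17, 15]
r5 m[φ4→X1] = [867, 987]
r5 m[φ5→X0] = [5040, 3808]
r5 m[φ5→X13] = [10, 11]
r5 m[X14→φ0] = [2592, 3536]
r5 m[X14→φ1] = [378, 728]
r5 m[X14→φ3] = [336, 952]
r5 m[X4→φ1] = [81, 143]
r5 m[X4→φ2] = [280, 560]
r5 m[X6→φ0] = [1, 1]
r5 m[X0→φ5] = [1, 1]
r5 m[X7→φ2] = [17, 15]
r5 m[X7→φ4] = [57, 59]
r5 m[X13→φ3] = [10, 11]
r5 m[X13→φ5] = [392, 448]
r5 m[X1→φ4] = [1, 1]
r6 m[φ0→X14] = [7, 14]
r6 m[φ0→X6] = [44784, 22864]
r6 m[φ1→X14] = [772, 1082]
r6 m[φ1→X4] = [2996, 5852]
r6 m[φ2→X4] = [81, 143]
r6 m[φ2→X7] = [3080, 3360]
r6 m[φ3→X14] = [54, 52]
r6 m[φ3→X13] = [3192, 3248]
r6 m[φ4→X7] = [17, 15]
r6 m[φ4→X1] = [867, 987]
r6 m[φ5→X0] = [5040, 3808]
r6 m[φ5→X13] = [10, 11]
r6 m[X14→φ0] = [41688, 56264]
r6 m[X14→φ1] = [378, 728]
r6 m[X14→φ3] = [5404, 15148]
r6 m[X4→φ1] = [81, 143]
r6 m[X4→φ2] = [2996, 5852]
r6 m[X6→φ0] = [1, 1]
r6 m[X0→φ5] = [1, 1]
r6 m[X7→φ2] = [17, 15]
r6 m[X7→φ4] = [3080, 3360]
r6 m[X13→φ3] = [10, 11]
r6 m[X13→φ5] = [3192, 3248]
r6 m[X1→φ4] = [1, 1]
r7 m[φ0→X14] = [7, 14]
r7 m[φ0→X6] = [714816, 364696]
r7 m[φ1→X14] = [772, 1082]
r7 m[φ1→X4] = [2996, 5852]
r7 m[φ2→X4] = [81, 143]
r7 m[φ2→X7] = [32396, 35252]
r7 m[φ3→X14] = [54, 52]
r7 m[φ3→X13] = [50848, 51912]
r7 m[φ4→X7] = [17, 15]
r7 m[φ4→X1] = [47880, 54880]
r7 m[φ5→X0] = [38640, 29008]
r7 m[φ5→X13] = [10, 11]
r7 m[X14→φ0] = [41688, 56264]
r7 m[X14→φ1] = [378, 728]
r7 m[X14→φ3] = [5404, 15148]
r7 m[X4→φ1] = [81, 143]
r7 m[X4→φ2] = [2996, 5852]
r7 m[X6→φ0] = [1, 1]
r7 m[X0→φ5] = [1, 1]
r7 m[X7→φ2] = [17, 15]
r7 m[X7→φ4] = [3080, 3360]
r7 m[X13→φ3] = [10, 11]
r7 m[X13→φ5] = [3192, 3248]
r7 m[X1→φ4] = [1, 1]
r8 m[φ0→X14] = [7, 14]
r8 m[φ0→X6] = [714816, 364696]
r8 m[φ1→X14] = [772, 1082]
r8 m[φ1→X4] = [2996, 5852]
r8 m[φ2→X4] = [81, 143]
r8 m[φ2→X7] = [32396, 35252]
r8 m[φ3→X14] = [54, 52]
r8 m[φ3→X13] = [50848, 51912]
r8 m[φ4→X7] = [17, 15]
r8 m[φ4→X1] = [47880, 54880]
r8 m[φ5→X0] = [38640, 29008]
r8 m[φ5→X13] = [10, 11]
r8 m[X14→φ0] = [41688, 56264]
r8 m[X14→φ1] = [378, 728]
r8 m[X14→φ3] = [5404, 15148]
r8 m[X4→φ1] = [81, 143]
r8 m[X4→φ2] = [2996, 5852]
r8 m[X6→φ0] = [1, 1]
r8 m[X0→φ5] = [1, 1]
r8 m[X7→φ2] = [17, 15]
r8 m[X7→φ4] = [32396, 35252]
r8 m[X13→φ3] = [10, 11]
r8 m[X13→φ5] = [50848, 51912]
r8 m[X1→φ4] = [1, 1]
r9 m[φ0→X14] = [7, 14]
r9 m[φ0→X6] = [714816, 364696]
r9 m[φ1→X14] = [772, 1082]
r9 m[φ1→X4] = [2996, 5852]
r9 m[φ2→X4] = [81, 143]
r9 m[φ2→X7] = [32396, 35252]
r9 m[φ3→X14] = [54, 52]
r9 m[φ3→X13] = [50848, 51912]
r9 m[φ4→X7] = [17, 15]
r9 m[φ4→X1] = [503076, 576436]
r9 m[φ5→X0] = [616560, 462952]
r9 m[φ5→X13] = [10, 11]
r9 m[X14→φ0] = [41688, 56264]
r9 m[X14→φ1] = [378, 728]
r9 m[X14→φ3] = [5404, 15148]
r9 m[X4→φ1] = [81, 143]
r9 m[X4→φ2] = [2996, 5852]
r9 m[X6→φ0] = [1, 1]
r9 m[X0→φ5] = [1, 1]
r9 m[X7→φ2] = [17, 15]
r9 m[X7→φ4] = [32396, 35252]
r9 m[X13→φ3] = [10, 11]
r9 m[X13→φ5] = [50848, 51912]
r9 m[X1→φ4] = [1, 1]
r10 m[φ0→X14] = [7, 14]
r10 m[φ0→X6] = [714816, 364696]
r10 m[φ1→X14] = [772, 1082]
r10 m[φ1→X4] = [2996, 5852]
r10 m[φ2→X4] = [81, 143]
r10 m[φ2→X7] = [32396, 35252]
r10 m[φ3→X14] = [54, 52]
r10 m[φ3→X13] = [50848, 51912]
r10 m[φ4→X7] = [17, 15]
r10 m[φ4→X1] = [503076, 576436]
r10 m[φ5→X0] = [616560, 462952]
r10 m[φ5→X13] = [10, 11]
r10 m[X14→φ0] = [41688, 56264]
r10 m[X14→φ1] = [378, 728]
r10 m[X14→φ3] = [5404, 15148]
r10 m[X4→φ1] = [81, 143]
r10 m[X4→φ2] = [2996, 5852]
r10 m[X6→φ0] = [1, 1]
r10 m[X0→φ5] = [1, 1]
r10 m[X7→φ2] = [17, 15]
r10 m[X7→φ4] = [32396, 35252]
r10 m[X13→φ3] = [10, 11]
r10 m[X13→φ5] = [50848, 51912]
r10 m[X1→φ4] = [1, 1]
fixed point reached at round 10
b[X13] = ⊗ incoming = [508480, 571032]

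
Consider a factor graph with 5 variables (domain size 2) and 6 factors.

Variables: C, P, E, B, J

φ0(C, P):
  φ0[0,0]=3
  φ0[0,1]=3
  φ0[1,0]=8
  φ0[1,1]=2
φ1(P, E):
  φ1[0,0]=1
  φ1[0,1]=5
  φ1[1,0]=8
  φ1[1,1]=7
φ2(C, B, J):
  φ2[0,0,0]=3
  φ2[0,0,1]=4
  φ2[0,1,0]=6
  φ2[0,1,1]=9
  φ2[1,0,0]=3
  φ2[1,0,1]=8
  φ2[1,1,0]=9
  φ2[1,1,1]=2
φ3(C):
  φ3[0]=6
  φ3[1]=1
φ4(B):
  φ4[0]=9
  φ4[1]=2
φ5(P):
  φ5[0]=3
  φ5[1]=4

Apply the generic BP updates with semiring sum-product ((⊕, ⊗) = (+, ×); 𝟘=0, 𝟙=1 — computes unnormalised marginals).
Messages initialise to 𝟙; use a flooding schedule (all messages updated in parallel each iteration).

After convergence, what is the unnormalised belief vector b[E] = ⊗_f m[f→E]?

b[E] = [69238, 93278]

init: all messages = 𝟙 over 2 values
r1 m[φ0→C] = [6, 10]
r1 m[φ0→P] = [11, 5]
r1 m[φ1→P] = [6, 15]
r1 m[φ1→E] = [9, 12]
r1 m[φ2→C] = [22, 22]
r1 m[φ2→B] = [18, 26]
r1 m[φ2→J] = [21, 23]
r1 m[φ3→C] = [6, 1]
r1 m[φ4→B] = [9, 2]
r1 m[φ5→P] = [3, 4]
r1 m[C→φ0] = [1, 1]
r1 m[C→φ2] = [1, 1]
r1 m[C→φ3] = [1, 1]
r1 m[P→φ0] = [1, 1]
r1 m[P→φ1] = [1, 1]
r1 m[P→φ5] = [1, 1]
r1 m[E→φ1] = [1, 1]
r1 m[B→φ2] = [1, 1]
r1 m[B→φ4] = [1, 1]
r1 m[J→φ2] = [1, 1]
r2 m[φ0→C] = [6, 10]
r2 m[φ0→P] = [11, 5]
r2 m[φ1→P] = [6, 15]
r2 m[φ1→E] = [9, 12]
r2 m[φ2→C] = [22, 22]
r2 m[φ2→B] = [18, 26]
r2 m[φ2→J] = [21, 23]
r2 m[φ3→C] = [6, 1]
r2 m[φ4→B] = [9, 2]
r2 m[φ5→P] = [3, 4]
r2 m[C→φ0] = [132, 22]
r2 m[C→φ2] = [36, 10]
r2 m[C→φ3] = [132, 220]
r2 m[P→φ0] = [18, 60]
r2 m[P→φ1] = [33, 20]
r2 m[P→φ5] = [66, 75]
r2 m[E→φ1] = [1, 1]
r2 m[B→φ2] = [9, 2]
r2 m[B→φ4] = [18, 26]
r2 m[J→φ2] = [1, 1]
r3 m[φ0→C] = [234, 264]
r3 m[φ0→P] = [572, 440]
r3 m[φ1→P] = [6, 15]
r3 m[φ1→E] = [193, 305]
r3 m[φ2→C] = [93, 121]
r3 m[φ2→B] = [362, 650]
r3 m[φ2→J] = [1854, 2704]
r3 m[φ3→C] = [6, 1]
r3 m[φ4→B] = [9, 2]
r3 m[φ5→P] = [3, 4]
r3 m[C→φ0] = [132, 22]
r3 m[C→φ2] = [36, 10]
r3 m[C→φ3] = [132, 220]
r3 m[P→φ0] = [18, 60]
r3 m[P→φ1] = [33, 20]
r3 m[P→φ5] = [66, 75]
r3 m[E→φ1] = [1, 1]
r3 m[B→φ2] = [9, 2]
r3 m[B→φ4] = [18, 26]
r3 m[J→φ2] = [1, 1]
r4 m[φ0→C] = [234, 264]
r4 m[φ0→P] = [572, 440]
r4 m[φ1→P] = [6, 15]
r4 m[φ1→E] = [193, 305]
r4 m[φ2→C] = [93, 121]
r4 m[φ2→B] = [362, 650]
r4 m[φ2→J] = [1854, 2704]
r4 m[φ3→C] = [6, 1]
r4 m[φ4→B] = [9, 2]
r4 m[φ5→P] = [3, 4]
r4 m[C→φ0] = [558, 121]
r4 m[C→φ2] = [1404, 264]
r4 m[C→φ3] = [21762, 31944]
r4 m[P→φ0] = [18, 60]
r4 m[P→φ1] = [1716, 1760]
r4 m[P→φ5] = [3432, 6600]
r4 m[E→φ1] = [1, 1]
r4 m[B→φ2] = [9, 2]
r4 m[B→φ4] = [362, 650]
r4 m[J→φ2] = [1, 1]
r5 m[φ0→C] = [234, 264]
r5 m[φ0→P] = [2642, 1916]
r5 m[φ1→P] = [6, 15]
r5 m[φ1→E] = [15796, 20900]
r5 m[φ2→C] = [93, 121]
r5 m[φ2→B] = [12732, 23964]
r5 m[φ2→J] = [66636, 95880]
r5 m[φ3→C] = [6, 1]
r5 m[φ4→B] = [9, 2]
r5 m[φ5→P] = [3, 4]
r5 m[C→φ0] = [558, 121]
r5 m[C→φ2] = [1404, 264]
r5 m[C→φ3] = [21762, 31944]
r5 m[P→φ0] = [18, 60]
r5 m[P→φ1] = [1716, 1760]
r5 m[P→φ5] = [3432, 6600]
r5 m[E→φ1] = [1, 1]
r5 m[B→φ2] = [9, 2]
r5 m[B→φ4] = [362, 650]
r5 m[J→φ2] = [1, 1]
r6 m[φ0→C] = [234, 264]
r6 m[φ0→P] = [2642, 1916]
r6 m[φ1→P] = [6, 15]
r6 m[φ1→E] = [15796, 20900]
r6 m[φ2→C] = [93, 121]
r6 m[φ2→B] = [12732, 23964]
r6 m[φ2→J] = [66636, 95880]
r6 m[φ3→C] = [6, 1]
r6 m[φ4→B] = [9, 2]
r6 m[φ5→P] = [3, 4]
r6 m[C→φ0] = [558, 121]
r6 m[C→φ2] = [1404, 264]
r6 m[C→φ3] = [21762, 31944]
r6 m[P→φ0] = [18, 60]
r6 m[P→φ1] = [7926, 7664]
r6 m[P→φ5] = [15852, 28740]
r6 m[E→φ1] = [1, 1]
r6 m[B→φ2] = [9, 2]
r6 m[B→φ4] = [12732, 23964]
r6 m[J→φ2] = [1, 1]
r7 m[φ0→C] = [234, 264]
r7 m[φ0→P] = [2642, 1916]
r7 m[φ1→P] = [6, 15]
r7 m[φ1→E] = [69238, 93278]
r7 m[φ2→C] = [93, 121]
r7 m[φ2→B] = [12732, 23964]
r7 m[φ2→J] = [66636, 95880]
r7 m[φ3→C] = [6, 1]
r7 m[φ4→B] = [9, 2]
r7 m[φ5→P] = [3, 4]
r7 m[C→φ0] = [558, 121]
r7 m[C→φ2] = [1404, 264]
r7 m[C→φ3] = [21762, 31944]
r7 m[P→φ0] = [18, 60]
r7 m[P→φ1] = [7926, 7664]
r7 m[P→φ5] = [15852, 28740]
r7 m[E→φ1] = [1, 1]
r7 m[B→φ2] = [9, 2]
r7 m[B→φ4] = [12732, 23964]
r7 m[J→φ2] = [1, 1]
r8 m[φ0→C] = [234, 264]
r8 m[φ0→P] = [2642, 1916]
r8 m[φ1→P] = [6, 15]
r8 m[φ1→E] = [69238, 93278]
r8 m[φ2→C] = [93, 121]
r8 m[φ2→B] = [12732, 23964]
r8 m[φ2→J] = [66636, 95880]
r8 m[φ3→C] = [6, 1]
r8 m[φ4→B] = [9, 2]
r8 m[φ5→P] = [3, 4]
r8 m[C→φ0] = [558, 121]
r8 m[C→φ2] = [1404, 264]
r8 m[C→φ3] = [21762, 31944]
r8 m[P→φ0] = [18, 60]
r8 m[P→φ1] = [7926, 7664]
r8 m[P→φ5] = [15852, 28740]
r8 m[E→φ1] = [1, 1]
r8 m[B→φ2] = [9, 2]
r8 m[B→φ4] = [12732, 23964]
r8 m[J→φ2] = [1, 1]
fixed point reached at round 8
b[E] = ⊗ incoming = [69238, 93278]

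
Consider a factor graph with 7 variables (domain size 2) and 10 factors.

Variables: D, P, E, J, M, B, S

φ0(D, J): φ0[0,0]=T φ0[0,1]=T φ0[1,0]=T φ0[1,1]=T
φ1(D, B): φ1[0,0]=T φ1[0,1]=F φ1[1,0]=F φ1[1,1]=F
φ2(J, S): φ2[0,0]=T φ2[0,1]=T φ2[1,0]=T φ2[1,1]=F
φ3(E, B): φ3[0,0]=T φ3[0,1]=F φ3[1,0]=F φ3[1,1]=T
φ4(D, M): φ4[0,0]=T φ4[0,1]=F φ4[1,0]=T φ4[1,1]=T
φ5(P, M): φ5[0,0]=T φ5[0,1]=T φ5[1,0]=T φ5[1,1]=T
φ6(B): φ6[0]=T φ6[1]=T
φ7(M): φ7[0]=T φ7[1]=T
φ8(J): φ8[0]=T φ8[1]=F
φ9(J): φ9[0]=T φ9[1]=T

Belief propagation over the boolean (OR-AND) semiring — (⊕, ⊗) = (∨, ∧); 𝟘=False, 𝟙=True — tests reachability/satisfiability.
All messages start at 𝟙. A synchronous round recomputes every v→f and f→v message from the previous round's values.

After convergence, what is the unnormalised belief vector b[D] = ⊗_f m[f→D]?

init: all messages = 𝟙 over 2 values
r1 m[φ0→D] = [T, T]
r1 m[φ0→J] = [T, T]
r1 m[φ1→D] = [T, F]
r1 m[φ1→B] = [T, F]
r1 m[φ2→J] = [T, T]
r1 m[φ2→S] = [T, T]
r1 m[φ3→E] = [T, T]
r1 m[φ3→B] = [T, T]
r1 m[φ4→D] = [T, T]
r1 m[φ4→M] = [T, T]
r1 m[φ5→P] = [T, T]
r1 m[φ5→M] = [T, T]
r1 m[φ6→B] = [T, T]
r1 m[φ7→M] = [T, T]
r1 m[φ8→J] = [T, F]
r1 m[φ9→J] = [T, T]
r1 m[D→φ0] = [T, T]
r1 m[D→φ1] = [T, T]
r1 m[D→φ4] = [T, T]
r1 m[P→φ5] = [T, T]
r1 m[E→φ3] = [T, T]
r1 m[J→φ0] = [T, T]
r1 m[J→φ2] = [T, T]
r1 m[J→φ8] = [T, T]
r1 m[J→φ9] = [T, T]
r1 m[M→φ4] = [T, T]
r1 m[M→φ5] = [T, T]
r1 m[M→φ7] = [T, T]
r1 m[B→φ1] = [T, T]
r1 m[B→φ3] = [T, T]
r1 m[B→φ6] = [T, T]
r1 m[S→φ2] = [T, T]
r2 m[φ0→D] = [T, T]
r2 m[φ0→J] = [T, T]
r2 m[φ1→D] = [T, F]
r2 m[φ1→B] = [T, F]
r2 m[φ2→J] = [T, T]
r2 m[φ2→S] = [T, T]
r2 m[φ3→E] = [T, T]
r2 m[φ3→B] = [T, T]
r2 m[φ4→D] = [T, T]
r2 m[φ4→M] = [T, T]
r2 m[φ5→P] = [T, T]
r2 m[φ5→M] = [T, T]
r2 m[φ6→B] = [T, T]
r2 m[φ7→M] = [T, T]
r2 m[φ8→J] = [T, F]
r2 m[φ9→J] = [T, T]
r2 m[D→φ0] = [T, F]
r2 m[D→φ1] = [T, T]
r2 m[D→φ4] = [T, F]
r2 m[P→φ5] = [T, T]
r2 m[E→φ3] = [T, T]
r2 m[J→φ0] = [T, F]
r2 m[J→φ2] = [T, F]
r2 m[J→φ8] = [T, T]
r2 m[J→φ9] = [T, F]
r2 m[M→φ4] = [T, T]
r2 m[M→φ5] = [T, T]
r2 m[M→φ7] = [T, T]
r2 m[B→φ1] = [T, T]
r2 m[B→φ3] = [T, F]
r2 m[B→φ6] = [T, F]
r2 m[S→φ2] = [T, T]
r3 m[φ0→D] = [T, T]
r3 m[φ0→J] = [T, T]
r3 m[φ1→D] = [T, F]
r3 m[φ1→B] = [T, F]
r3 m[φ2→J] = [T, T]
r3 m[φ2→S] = [T, T]
r3 m[φ3→E] = [T, F]
r3 m[φ3→B] = [T, T]
r3 m[φ4→D] = [T, T]
r3 m[φ4→M] = [T, F]
r3 m[φ5→P] = [T, T]
r3 m[φ5→M] = [T, T]
r3 m[φ6→B] = [T, T]
r3 m[φ7→M] = [T, T]
r3 m[φ8→J] = [T, F]
r3 m[φ9→J] = [T, T]
r3 m[D→φ0] = [T, F]
r3 m[D→φ1] = [T, T]
r3 m[D→φ4] = [T, F]
r3 m[P→φ5] = [T, T]
r3 m[E→φ3] = [T, T]
r3 m[J→φ0] = [T, F]
r3 m[J→φ2] = [T, F]
r3 m[J→φ8] = [T, T]
r3 m[J→φ9] = [T, F]
r3 m[M→φ4] = [T, T]
r3 m[M→φ5] = [T, T]
r3 m[M→φ7] = [T, T]
r3 m[B→φ1] = [T, T]
r3 m[B→φ3] = [T, F]
r3 m[B→φ6] = [T, F]
r3 m[S→φ2] = [T, T]
r4 m[φ0→D] = [T, T]
r4 m[φ0→J] = [T, T]
r4 m[φ1→D] = [T, F]
r4 m[φ1→B] = [T, F]
r4 m[φ2→J] = [T, T]
r4 m[φ2→S] = [T, T]
r4 m[φ3→E] = [T, F]
r4 m[φ3→B] = [T, T]
r4 m[φ4→D] = [T, T]
r4 m[φ4→M] = [T, F]
r4 m[φ5→P] = [T, T]
r4 m[φ5→M] = [T, T]
r4 m[φ6→B] = [T, T]
r4 m[φ7→M] = [T, T]
r4 m[φ8→J] = [T, F]
r4 m[φ9→J] = [T, T]
r4 m[D→φ0] = [T, F]
r4 m[D→φ1] = [T, T]
r4 m[D→φ4] = [T, F]
r4 m[P→φ5] = [T, T]
r4 m[E→φ3] = [T, T]
r4 m[J→φ0] = [T, F]
r4 m[J→φ2] = [T, F]
r4 m[J→φ8] = [T, T]
r4 m[J→φ9] = [T, F]
r4 m[M→φ4] = [T, T]
r4 m[M→φ5] = [T, F]
r4 m[M→φ7] = [T, F]
r4 m[B→φ1] = [T, T]
r4 m[B→φ3] = [T, F]
r4 m[B→φ6] = [T, F]
r4 m[S→φ2] = [T, T]
r5 m[φ0→D] = [T, T]
r5 m[φ0→J] = [T, T]
r5 m[φ1→D] = [T, F]
r5 m[φ1→B] = [T, F]
r5 m[φ2→J] = [T, T]
r5 m[φ2→S] = [T, T]
r5 m[φ3→E] = [T, F]
r5 m[φ3→B] = [T, T]
r5 m[φ4→D] = [T, T]
r5 m[φ4→M] = [T, F]
r5 m[φ5→P] = [T, T]
r5 m[φ5→M] = [T, T]
r5 m[φ6→B] = [T, T]
r5 m[φ7→M] = [T, T]
r5 m[φ8→J] = [T, F]
r5 m[φ9→J] = [T, T]
r5 m[D→φ0] = [T, F]
r5 m[D→φ1] = [T, T]
r5 m[D→φ4] = [T, F]
r5 m[P→φ5] = [T, T]
r5 m[E→φ3] = [T, T]
r5 m[J→φ0] = [T, F]
r5 m[J→φ2] = [T, F]
r5 m[J→φ8] = [T, T]
r5 m[J→φ9] = [T, F]
r5 m[M→φ4] = [T, T]
r5 m[M→φ5] = [T, F]
r5 m[M→φ7] = [T, F]
r5 m[B→φ1] = [T, T]
r5 m[B→φ3] = [T, F]
r5 m[B→φ6] = [T, F]
r5 m[S→φ2] = [T, T]
fixed point reached at round 5
b[D] = ⊗ incoming = [T, F]

b[D] = [T, F]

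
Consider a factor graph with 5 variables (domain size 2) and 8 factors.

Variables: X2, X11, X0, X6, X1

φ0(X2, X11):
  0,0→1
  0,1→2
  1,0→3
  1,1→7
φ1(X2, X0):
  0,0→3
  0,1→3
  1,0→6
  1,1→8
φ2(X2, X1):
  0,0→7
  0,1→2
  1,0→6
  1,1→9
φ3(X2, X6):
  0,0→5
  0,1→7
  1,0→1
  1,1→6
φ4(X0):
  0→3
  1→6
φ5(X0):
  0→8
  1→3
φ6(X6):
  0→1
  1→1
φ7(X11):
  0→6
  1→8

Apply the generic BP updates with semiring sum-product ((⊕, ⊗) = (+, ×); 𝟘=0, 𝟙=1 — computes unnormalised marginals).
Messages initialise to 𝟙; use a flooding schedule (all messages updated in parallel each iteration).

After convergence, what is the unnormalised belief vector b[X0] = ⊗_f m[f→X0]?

init: all messages = 𝟙 over 2 values
r1 m[φ0→X2] = [3, 10]
r1 m[φ0→X11] = [4, 9]
r1 m[φ1→X2] = [6, 14]
r1 m[φ1→X0] = [9, 11]
r1 m[φ2→X2] = [9, 15]
r1 m[φ2→X1] = [13, 11]
r1 m[φ3→X2] = [12, 7]
r1 m[φ3→X6] = [6, 13]
r1 m[φ4→X0] = [3, 6]
r1 m[φ5→X0] = [8, 3]
r1 m[φ6→X6] = [1, 1]
r1 m[φ7→X11] = [6, 8]
r1 m[X2→φ0] = [1, 1]
r1 m[X2→φ1] = [1, 1]
r1 m[X2→φ2] = [1, 1]
r1 m[X2→φ3] = [1, 1]
r1 m[X11→φ0] = [1, 1]
r1 m[X11→φ7] = [1, 1]
r1 m[X0→φ1] = [1, 1]
r1 m[X0→φ4] = [1, 1]
r1 m[X0→φ5] = [1, 1]
r1 m[X6→φ3] = [1, 1]
r1 m[X6→φ6] = [1, 1]
r1 m[X1→φ2] = [1, 1]
r2 m[φ0→X2] = [3, 10]
r2 m[φ0→X11] = [4, 9]
r2 m[φ1→X2] = [6, 14]
r2 m[φ1→X0] = [9, 11]
r2 m[φ2→X2] = [9, 15]
r2 m[φ2→X1] = [13, 11]
r2 m[φ3→X2] = [12, 7]
r2 m[φ3→X6] = [6, 13]
r2 m[φ4→X0] = [3, 6]
r2 m[φ5→X0] = [8, 3]
r2 m[φ6→X6] = [1, 1]
r2 m[φ7→X11] = [6, 8]
r2 m[X2→φ0] = [648, 1470]
r2 m[X2→φ1] = [324, 1050]
r2 m[X2→φ2] = [216, 980]
r2 m[X2→φ3] = [162, 2100]
r2 m[X11→φ0] = [6, 8]
r2 m[X11→φ7] = [4, 9]
r2 m[X0→φ1] = [24, 18]
r2 m[X0→φ4] = [72, 33]
r2 m[X0→φ5] = [27, 66]
r2 m[X6→φ3] = [1, 1]
r2 m[X6→φ6] = [6, 13]
r2 m[X1→φ2] = [1, 1]
r3 m[φ0→X2] = [22, 74]
r3 m[φ0→X11] = [5058, 11586]
r3 m[φ1→X2] = [126, 288]
r3 m[φ1→X0] = [7272, 9372]
r3 m[φ2→X2] = [9, 15]
r3 m[φ2→X1] = [7392, 9252]
r3 m[φ3→X2] = [12, 7]
r3 m[φ3→X6] = [2910, 13734]
r3 m[φ4→X0] = [3, 6]
r3 m[φ5→X0] = [8, 3]
r3 m[φ6→X6] = [1, 1]
r3 m[φ7→X11] = [6, 8]
r3 m[X2→φ0] = [648, 1470]
r3 m[X2→φ1] = [324, 1050]
r3 m[X2→φ2] = [216, 980]
r3 m[X2→φ3] = [162, 2100]
r3 m[X11→φ0] = [6, 8]
r3 m[X11→φ7] = [4, 9]
r3 m[X0→φ1] = [24, 18]
r3 m[X0→φ4] = [72, 33]
r3 m[X0→φ5] = [27, 66]
r3 m[X6→φ3] = [1, 1]
r3 m[X6→φ6] = [6, 13]
r3 m[X1→φ2] = [1, 1]
r4 m[φ0→X2] = [22, 74]
r4 m[φ0→X11] = [5058, 11586]
r4 m[φ1→X2] = [126, 288]
r4 m[φ1→X0] = [7272, 9372]
r4 m[φ2→X2] = [9, 15]
r4 m[φ2→X1] = [7392, 9252]
r4 m[φ3→X2] = [12, 7]
r4 m[φ3→X6] = [2910, 13734]
r4 m[φ4→X0] = [3, 6]
r4 m[φ5→X0] = [8, 3]
r4 m[φ6→X6] = [1, 1]
r4 m[φ7→X11] = [6, 8]
r4 m[X2→φ0] = [13608, 30240]
r4 m[X2→φ1] = [2376, 7770]
r4 m[X2→φ2] = [33264, 149184]
r4 m[X2→φ3] = [24948, 319680]
r4 m[X11→φ0] = [6, 8]
r4 m[X11→φ7] = [5058, 11586]
r4 m[X0→φ1] = [24, 18]
r4 m[X0→φ4] = [58176, 28116]
r4 m[X0→φ5] = [21816, 56232]
r4 m[X6→φ3] = [1, 1]
r4 m[X6→φ6] = [2910, 13734]
r4 m[X1→φ2] = [1, 1]
r5 m[φ0→X2] = [22, 74]
r5 m[φ0→X11] = [104328, 238896]
r5 m[φ1→X2] = [126, 288]
r5 m[φ1→X0] = [53748, 69288]
r5 m[φ2→X2] = [9, 15]
r5 m[φ2→X1] = [1127952, 1409184]
r5 m[φ3→X2] = [12, 7]
r5 m[φ3→X6] = [444420, 2092716]
r5 m[φ4→X0] = [3, 6]
r5 m[φ5→X0] = [8, 3]
r5 m[φ6→X6] = [1, 1]
r5 m[φ7→X11] = [6, 8]
r5 m[X2→φ0] = [13608, 30240]
r5 m[X2→φ1] = [2376, 7770]
r5 m[X2→φ2] = [33264, 149184]
r5 m[X2→φ3] = [24948, 319680]
r5 m[X11→φ0] = [6, 8]
r5 m[X11→φ7] = [5058, 11586]
r5 m[X0→φ1] = [24, 18]
r5 m[X0→φ4] = [58176, 28116]
r5 m[X0→φ5] = [21816, 56232]
r5 m[X6→φ3] = [1, 1]
r5 m[X6→φ6] = [2910, 13734]
r5 m[X1→φ2] = [1, 1]
r6 m[φ0→X2] = [22, 74]
r6 m[φ0→X11] = [104328, 238896]
r6 m[φ1→X2] = [126, 288]
r6 m[φ1→X0] = [53748, 69288]
r6 m[φ2→X2] = [9, 15]
r6 m[φ2→X1] = [1127952, 1409184]
r6 m[φ3→X2] = [12, 7]
r6 m[φ3→X6] = [444420, 2092716]
r6 m[φ4→X0] = [3, 6]
r6 m[φ5→X0] = [8, 3]
r6 m[φ6→X6] = [1, 1]
r6 m[φ7→X11] = [6, 8]
r6 m[X2→φ0] = [13608, 30240]
r6 m[X2→φ1] = [2376, 7770]
r6 m[X2→φ2] = [33264, 149184]
r6 m[X2→φ3] = [24948, 319680]
r6 m[X11→φ0] = [6, 8]
r6 m[X11→φ7] = [104328, 238896]
r6 m[X0→φ1] = [24, 18]
r6 m[X0→φ4] = [429984, 207864]
r6 m[X0→φ5] = [161244, 415728]
r6 m[X6→φ3] = [1, 1]
r6 m[X6→φ6] = [444420, 2092716]
r6 m[X1→φ2] = [1, 1]
r7 m[φ0→X2] = [22, 74]
r7 m[φ0→X11] = [104328, 238896]
r7 m[φ1→X2] = [126, 288]
r7 m[φ1→X0] = [53748, 69288]
r7 m[φ2→X2] = [9, 15]
r7 m[φ2→X1] = [1127952, 1409184]
r7 m[φ3→X2] = [12, 7]
r7 m[φ3→X6] = [444420, 2092716]
r7 m[φ4→X0] = [3, 6]
r7 m[φ5→X0] = [8, 3]
r7 m[φ6→X6] = [1, 1]
r7 m[φ7→X11] = [6, 8]
r7 m[X2→φ0] = [13608, 30240]
r7 m[X2→φ1] = [2376, 7770]
r7 m[X2→φ2] = [33264, 149184]
r7 m[X2→φ3] = [24948, 319680]
r7 m[X11→φ0] = [6, 8]
r7 m[X11→φ7] = [104328, 238896]
r7 m[X0→φ1] = [24, 18]
r7 m[X0→φ4] = [429984, 207864]
r7 m[X0→φ5] = [161244, 415728]
r7 m[X6→φ3] = [1, 1]
r7 m[X6→φ6] = [444420, 2092716]
r7 m[X1→φ2] = [1, 1]
fixed point reached at round 7
b[X0] = ⊗ incoming = [1289952, 1247184]

b[X0] = [1289952, 1247184]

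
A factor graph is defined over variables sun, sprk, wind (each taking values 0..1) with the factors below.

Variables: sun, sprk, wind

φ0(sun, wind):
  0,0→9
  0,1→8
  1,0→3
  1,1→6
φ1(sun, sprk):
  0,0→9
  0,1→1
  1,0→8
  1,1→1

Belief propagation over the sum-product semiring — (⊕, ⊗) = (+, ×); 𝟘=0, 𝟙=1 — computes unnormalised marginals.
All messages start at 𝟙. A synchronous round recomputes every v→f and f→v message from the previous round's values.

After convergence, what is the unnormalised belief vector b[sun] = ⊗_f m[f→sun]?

b[sun] = [170, 81]

init: all messages = 𝟙 over 2 values
r1 m[φ0→sun] = [17, 9]
r1 m[φ0→wind] = [12, 14]
r1 m[φ1→sun] = [10, 9]
r1 m[φ1→sprk] = [17, 2]
r1 m[sun→φ0] = [1, 1]
r1 m[sun→φ1] = [1, 1]
r1 m[sprk→φ1] = [1, 1]
r1 m[wind→φ0] = [1, 1]
r2 m[φ0→sun] = [17, 9]
r2 m[φ0→wind] = [12, 14]
r2 m[φ1→sun] = [10, 9]
r2 m[φ1→sprk] = [17, 2]
r2 m[sun→φ0] = [10, 9]
r2 m[sun→φ1] = [17, 9]
r2 m[sprk→φ1] = [1, 1]
r2 m[wind→φ0] = [1, 1]
r3 m[φ0→sun] = [17, 9]
r3 m[φ0→wind] = [117, 134]
r3 m[φ1→sun] = [10, 9]
r3 m[φ1→sprk] = [225, 26]
r3 m[sun→φ0] = [10, 9]
r3 m[sun→φ1] = [17, 9]
r3 m[sprk→φ1] = [1, 1]
r3 m[wind→φ0] = [1, 1]
r4 m[φ0→sun] = [17, 9]
r4 m[φ0→wind] = [117, 134]
r4 m[φ1→sun] = [10, 9]
r4 m[φ1→sprk] = [225, 26]
r4 m[sun→φ0] = [10, 9]
r4 m[sun→φ1] = [17, 9]
r4 m[sprk→φ1] = [1, 1]
r4 m[wind→φ0] = [1, 1]
fixed point reached at round 4
b[sun] = ⊗ incoming = [170, 81]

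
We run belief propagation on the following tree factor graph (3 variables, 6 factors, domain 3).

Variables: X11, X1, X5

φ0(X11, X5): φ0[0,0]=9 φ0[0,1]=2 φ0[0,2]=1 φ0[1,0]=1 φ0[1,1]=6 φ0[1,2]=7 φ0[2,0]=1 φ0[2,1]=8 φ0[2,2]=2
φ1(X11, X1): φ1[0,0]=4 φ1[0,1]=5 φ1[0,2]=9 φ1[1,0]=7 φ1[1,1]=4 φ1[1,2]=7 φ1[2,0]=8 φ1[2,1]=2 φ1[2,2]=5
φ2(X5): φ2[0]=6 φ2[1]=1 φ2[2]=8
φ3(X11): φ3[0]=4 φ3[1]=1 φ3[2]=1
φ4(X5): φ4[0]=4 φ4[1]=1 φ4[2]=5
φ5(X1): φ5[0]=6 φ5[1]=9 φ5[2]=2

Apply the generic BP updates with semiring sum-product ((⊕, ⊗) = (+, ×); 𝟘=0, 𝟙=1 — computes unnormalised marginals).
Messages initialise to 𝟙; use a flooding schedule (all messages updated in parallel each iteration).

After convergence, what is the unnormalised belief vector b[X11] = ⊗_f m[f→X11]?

b[X11] = [89784, 28520, 8512]

init: all messages = 𝟙 over 3 values
r1 m[φ0→X11] = [12, 14, 11]
r1 m[φ0→X5] = [11, 16, 10]
r1 m[φ1→X11] = [18, 18, 15]
r1 m[φ1→X1] = [19, 11, 21]
r1 m[φ2→X5] = [6, 1, 8]
r1 m[φ3→X11] = [4, 1, 1]
r1 m[φ4→X5] = [4, 1, 5]
r1 m[φ5→X1] = [6, 9, 2]
r1 m[X11→φ0] = [1, 1, 1]
r1 m[X11→φ1] = [1, 1, 1]
r1 m[X11→φ3] = [1, 1, 1]
r1 m[X1→φ1] = [1, 1, 1]
r1 m[X1→φ5] = [1, 1, 1]
r1 m[X5→φ0] = [1, 1, 1]
r1 m[X5→φ2] = [1, 1, 1]
r1 m[X5→φ4] = [1, 1, 1]
r2 m[φ0→X11] = [12, 14, 11]
r2 m[φ0→X5] = [11, 16, 10]
r2 m[φ1→X11] = [18, 18, 15]
r2 m[φ1→X1] = [19, 11, 21]
r2 m[φ2→X5] = [6, 1, 8]
r2 m[φ3→X11] = [4, 1, 1]
r2 m[φ4→X5] = [4, 1, 5]
r2 m[φ5→X1] = [6, 9, 2]
r2 m[X11→φ0] = [72, 18, 15]
r2 m[X11→φ1] = [48, 14, 11]
r2 m[X11→φ3] = [216, 252, 165]
r2 m[X1→φ1] = [6, 9, 2]
r2 m[X1→φ5] = [19, 11, 21]
r2 m[X5→φ0] = [24, 1, 40]
r2 m[X5→φ2] = [44, 16, 50]
r2 m[X5→φ4] = [66, 16, 80]
r3 m[φ0→X11] = [258, 310, 112]
r3 m[φ0→X5] = [681, 372, 228]
r3 m[φ1→X11] = [87, 92, 76]
r3 m[φ1→X1] = [378, 318, 585]
r3 m[φ2→X5] = [6, 1, 8]
r3 m[φ3→X11] = [4, 1, 1]
r3 m[φ4→X5] = [4, 1, 5]
r3 m[φ5→X1] = [6, 9, 2]
r3 m[X11→φ0] = [72, 18, 15]
r3 m[X11→φ1] = [48, 14, 11]
r3 m[X11→φ3] = [216, 252, 165]
r3 m[X1→φ1] = [6, 9, 2]
r3 m[X1→φ5] = [19, 11, 21]
r3 m[X5→φ0] = [24, 1, 40]
r3 m[X5→φ2] = [44, 16, 50]
r3 m[X5→φ4] = [66, 16, 80]
r4 m[φ0→X11] = [258, 310, 112]
r4 m[φ0→X5] = [681, 372, 228]
r4 m[φ1→X11] = [87, 92, 76]
r4 m[φ1→X1] = [378, 318, 585]
r4 m[φ2→X5] = [6, 1, 8]
r4 m[φ3→X11] = [4, 1, 1]
r4 m[φ4→X5] = [4, 1, 5]
r4 m[φ5→X1] = [6, 9, 2]
r4 m[X11→φ0] = [348, 92, 76]
r4 m[X11→φ1] = [1032, 310, 112]
r4 m[X11→φ3] = [22446, 28520, 8512]
r4 m[X1→φ1] = [6, 9, 2]
r4 m[X1→φ5] = [378, 318, 585]
r4 m[X5→φ0] = [24, 1, 40]
r4 m[X5→φ2] = [2724, 372, 1140]
r4 m[X5→φ4] = [4086, 372, 1824]
r5 m[φ0→X11] = [258, 310, 112]
r5 m[φ0→X5] = [3300, 1856, 1144]
r5 m[φ1→X11] = [87, 92, 76]
r5 m[φ1→X1] = [7194, 6624, 12018]
r5 m[φ2→X5] = [6, 1, 8]
r5 m[φ3→X11] = [4, 1, 1]
r5 m[φ4→X5] = [4, 1, 5]
r5 m[φ5→X1] = [6, 9, 2]
r5 m[X11→φ0] = [348, 92, 76]
r5 m[X11→φ1] = [1032, 310, 112]
r5 m[X11→φ3] = [22446, 28520, 8512]
r5 m[X1→φ1] = [6, 9, 2]
r5 m[X1→φ5] = [378, 318, 585]
r5 m[X5→φ0] = [24, 1, 40]
r5 m[X5→φ2] = [2724, 372, 1140]
r5 m[X5→φ4] = [4086, 372, 1824]
r6 m[φ0→X11] = [258, 310, 112]
r6 m[φ0→X5] = [3300, 1856, 1144]
r6 m[φ1→X11] = [87, 92, 76]
r6 m[φ1→X1] = [7194, 6624, 12018]
r6 m[φ2→X5] = [6, 1, 8]
r6 m[φ3→X11] = [4, 1, 1]
r6 m[φ4→X5] = [4, 1, 5]
r6 m[φ5→X1] = [6, 9, 2]
r6 m[X11→φ0] = [348, 92, 76]
r6 m[X11→φ1] = [1032, 310, 112]
r6 m[X11→φ3] = [22446, 28520, 8512]
r6 m[X1→φ1] = [6, 9, 2]
r6 m[X1→φ5] = [7194, 6624, 12018]
r6 m[X5→φ0] = [24, 1, 40]
r6 m[X5→φ2] = [13200, 1856, 5720]
r6 m[X5→φ4] = [19800, 1856, 9152]
r7 m[φ0→X11] = [258, 310, 112]
r7 m[φ0→X5] = [3300, 1856, 1144]
r7 m[φ1→X11] = [87, 92, 76]
r7 m[φ1→X1] = [7194, 6624, 12018]
r7 m[φ2→X5] = [6, 1, 8]
r7 m[φ3→X11] = [4, 1, 1]
r7 m[φ4→X5] = [4, 1, 5]
r7 m[φ5→X1] = [6, 9, 2]
r7 m[X11→φ0] = [348, 92, 76]
r7 m[X11→φ1] = [1032, 310, 112]
r7 m[X11→φ3] = [22446, 28520, 8512]
r7 m[X1→φ1] = [6, 9, 2]
r7 m[X1→φ5] = [7194, 6624, 12018]
r7 m[X5→φ0] = [24, 1, 40]
r7 m[X5→φ2] = [13200, 1856, 5720]
r7 m[X5→φ4] = [19800, 1856, 9152]
fixed point reached at round 7
b[X11] = ⊗ incoming = [89784, 28520, 8512]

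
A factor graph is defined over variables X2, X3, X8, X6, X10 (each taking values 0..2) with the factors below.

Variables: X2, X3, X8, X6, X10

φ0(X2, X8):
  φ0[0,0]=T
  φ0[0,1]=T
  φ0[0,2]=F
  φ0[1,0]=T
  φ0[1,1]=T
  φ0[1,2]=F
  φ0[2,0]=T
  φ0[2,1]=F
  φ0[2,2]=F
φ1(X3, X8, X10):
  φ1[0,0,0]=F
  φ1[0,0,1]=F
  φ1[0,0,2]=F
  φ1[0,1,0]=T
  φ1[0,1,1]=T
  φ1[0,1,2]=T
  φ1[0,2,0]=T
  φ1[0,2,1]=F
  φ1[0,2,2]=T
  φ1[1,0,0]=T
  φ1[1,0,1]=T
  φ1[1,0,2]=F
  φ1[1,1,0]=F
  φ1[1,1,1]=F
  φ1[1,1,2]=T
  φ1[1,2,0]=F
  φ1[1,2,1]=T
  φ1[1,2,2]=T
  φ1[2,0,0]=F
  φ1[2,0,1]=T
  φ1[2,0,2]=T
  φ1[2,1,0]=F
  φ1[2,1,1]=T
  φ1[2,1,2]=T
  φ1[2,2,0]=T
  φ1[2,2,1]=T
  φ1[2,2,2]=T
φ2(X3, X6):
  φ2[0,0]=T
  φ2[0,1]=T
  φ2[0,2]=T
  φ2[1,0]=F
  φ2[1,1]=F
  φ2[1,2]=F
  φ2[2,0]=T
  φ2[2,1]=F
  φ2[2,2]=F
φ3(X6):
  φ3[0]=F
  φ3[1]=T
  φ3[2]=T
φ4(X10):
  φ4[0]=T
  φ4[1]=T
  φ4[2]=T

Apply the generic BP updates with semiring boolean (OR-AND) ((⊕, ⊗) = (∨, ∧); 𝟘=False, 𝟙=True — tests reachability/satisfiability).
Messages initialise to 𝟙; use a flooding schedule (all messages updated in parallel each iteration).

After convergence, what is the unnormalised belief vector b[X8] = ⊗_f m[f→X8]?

init: all messages = 𝟙 over 3 values
r1 m[φ0→X2] = [T, T, T]
r1 m[φ0→X8] = [T, T, F]
r1 m[φ1→X3] = [T, T, T]
r1 m[φ1→X8] = [T, T, T]
r1 m[φ1→X10] = [T, T, T]
r1 m[φ2→X3] = [T, F, T]
r1 m[φ2→X6] = [T, T, T]
r1 m[φ3→X6] = [F, T, T]
r1 m[φ4→X10] = [T, T, T]
r1 m[X2→φ0] = [T, T, T]
r1 m[X3→φ1] = [T, T, T]
r1 m[X3→φ2] = [T, T, T]
r1 m[X8→φ0] = [T, T, T]
r1 m[X8→φ1] = [T, T, T]
r1 m[X6→φ2] = [T, T, T]
r1 m[X6→φ3] = [T, T, T]
r1 m[X10→φ1] = [T, T, T]
r1 m[X10→φ4] = [T, T, T]
r2 m[φ0→X2] = [T, T, T]
r2 m[φ0→X8] = [T, T, F]
r2 m[φ1→X3] = [T, T, T]
r2 m[φ1→X8] = [T, T, T]
r2 m[φ1→X10] = [T, T, T]
r2 m[φ2→X3] = [T, F, T]
r2 m[φ2→X6] = [T, T, T]
r2 m[φ3→X6] = [F, T, T]
r2 m[φ4→X10] = [T, T, T]
r2 m[X2→φ0] = [T, T, T]
r2 m[X3→φ1] = [T, F, T]
r2 m[X3→φ2] = [T, T, T]
r2 m[X8→φ0] = [T, T, T]
r2 m[X8→φ1] = [T, T, F]
r2 m[X6→φ2] = [F, T, T]
r2 m[X6→φ3] = [T, T, T]
r2 m[X10→φ1] = [T, T, T]
r2 m[X10→φ4] = [T, T, T]
r3 m[φ0→X2] = [T, T, T]
r3 m[φ0→X8] = [T, T, F]
r3 m[φ1→X3] = [T, T, T]
r3 m[φ1→X8] = [T, T, T]
r3 m[φ1→X10] = [T, T, T]
r3 m[φ2→X3] = [T, F, F]
r3 m[φ2→X6] = [T, T, T]
r3 m[φ3→X6] = [F, T, T]
r3 m[φ4→X10] = [T, T, T]
r3 m[X2→φ0] = [T, T, T]
r3 m[X3→φ1] = [T, F, T]
r3 m[X3→φ2] = [T, T, T]
r3 m[X8→φ0] = [T, T, T]
r3 m[X8→φ1] = [T, T, F]
r3 m[X6→φ2] = [F, T, T]
r3 m[X6→φ3] = [T, T, T]
r3 m[X10→φ1] = [T, T, T]
r3 m[X10→φ4] = [T, T, T]
r4 m[φ0→X2] = [T, T, T]
r4 m[φ0→X8] = [T, T, F]
r4 m[φ1→X3] = [T, T, T]
r4 m[φ1→X8] = [T, T, T]
r4 m[φ1→X10] = [T, T, T]
r4 m[φ2→X3] = [T, F, F]
r4 m[φ2→X6] = [T, T, T]
r4 m[φ3→X6] = [F, T, T]
r4 m[φ4→X10] = [T, T, T]
r4 m[X2→φ0] = [T, T, T]
r4 m[X3→φ1] = [T, F, F]
r4 m[X3→φ2] = [T, T, T]
r4 m[X8→φ0] = [T, T, T]
r4 m[X8→φ1] = [T, T, F]
r4 m[X6→φ2] = [F, T, T]
r4 m[X6→φ3] = [T, T, T]
r4 m[X10→φ1] = [T, T, T]
r4 m[X10→φ4] = [T, T, T]
r5 m[φ0→X2] = [T, T, T]
r5 m[φ0→X8] = [T, T, F]
r5 m[φ1→X3] = [T, T, T]
r5 m[φ1→X8] = [F, T, T]
r5 m[φ1→X10] = [T, T, T]
r5 m[φ2→X3] = [T, F, F]
r5 m[φ2→X6] = [T, T, T]
r5 m[φ3→X6] = [F, T, T]
r5 m[φ4→X10] = [T, T, T]
r5 m[X2→φ0] = [T, T, T]
r5 m[X3→φ1] = [T, F, F]
r5 m[X3→φ2] = [T, T, T]
r5 m[X8→φ0] = [T, T, T]
r5 m[X8→φ1] = [T, T, F]
r5 m[X6→φ2] = [F, T, T]
r5 m[X6→φ3] = [T, T, T]
r5 m[X10→φ1] = [T, T, T]
r5 m[X10→φ4] = [T, T, T]
r6 m[φ0→X2] = [T, T, T]
r6 m[φ0→X8] = [T, T, F]
r6 m[φ1→X3] = [T, T, T]
r6 m[φ1→X8] = [F, T, T]
r6 m[φ1→X10] = [T, T, T]
r6 m[φ2→X3] = [T, F, F]
r6 m[φ2→X6] = [T, T, T]
r6 m[φ3→X6] = [F, T, T]
r6 m[φ4→X10] = [T, T, T]
r6 m[X2→φ0] = [T, T, T]
r6 m[X3→φ1] = [T, F, F]
r6 m[X3→φ2] = [T, T, T]
r6 m[X8→φ0] = [F, T, T]
r6 m[X8→φ1] = [T, T, F]
r6 m[X6→φ2] = [F, T, T]
r6 m[X6→φ3] = [T, T, T]
r6 m[X10→φ1] = [T, T, T]
r6 m[X10→φ4] = [T, T, T]
r7 m[φ0→X2] = [T, T, F]
r7 m[φ0→X8] = [T, T, F]
r7 m[φ1→X3] = [T, T, T]
r7 m[φ1→X8] = [F, T, T]
r7 m[φ1→X10] = [T, T, T]
r7 m[φ2→X3] = [T, F, F]
r7 m[φ2→X6] = [T, T, T]
r7 m[φ3→X6] = [F, T, T]
r7 m[φ4→X10] = [T, T, T]
r7 m[X2→φ0] = [T, T, T]
r7 m[X3→φ1] = [T, F, F]
r7 m[X3→φ2] = [T, T, T]
r7 m[X8→φ0] = [F, T, T]
r7 m[X8→φ1] = [T, T, F]
r7 m[X6→φ2] = [F, T, T]
r7 m[X6→φ3] = [T, T, T]
r7 m[X10→φ1] = [T, T, T]
r7 m[X10→φ4] = [T, T, T]
r8 m[φ0→X2] = [T, T, F]
r8 m[φ0→X8] = [T, T, F]
r8 m[φ1→X3] = [T, T, T]
r8 m[φ1→X8] = [F, T, T]
r8 m[φ1→X10] = [T, T, T]
r8 m[φ2→X3] = [T, F, F]
r8 m[φ2→X6] = [T, T, T]
r8 m[φ3→X6] = [F, T, T]
r8 m[φ4→X10] = [T, T, T]
r8 m[X2→φ0] = [T, T, T]
r8 m[X3→φ1] = [T, F, F]
r8 m[X3→φ2] = [T, T, T]
r8 m[X8→φ0] = [F, T, T]
r8 m[X8→φ1] = [T, T, F]
r8 m[X6→φ2] = [F, T, T]
r8 m[X6→φ3] = [T, T, T]
r8 m[X10→φ1] = [T, T, T]
r8 m[X10→φ4] = [T, T, T]
fixed point reached at round 8
b[X8] = ⊗ incoming = [F, T, F]

b[X8] = [F, T, F]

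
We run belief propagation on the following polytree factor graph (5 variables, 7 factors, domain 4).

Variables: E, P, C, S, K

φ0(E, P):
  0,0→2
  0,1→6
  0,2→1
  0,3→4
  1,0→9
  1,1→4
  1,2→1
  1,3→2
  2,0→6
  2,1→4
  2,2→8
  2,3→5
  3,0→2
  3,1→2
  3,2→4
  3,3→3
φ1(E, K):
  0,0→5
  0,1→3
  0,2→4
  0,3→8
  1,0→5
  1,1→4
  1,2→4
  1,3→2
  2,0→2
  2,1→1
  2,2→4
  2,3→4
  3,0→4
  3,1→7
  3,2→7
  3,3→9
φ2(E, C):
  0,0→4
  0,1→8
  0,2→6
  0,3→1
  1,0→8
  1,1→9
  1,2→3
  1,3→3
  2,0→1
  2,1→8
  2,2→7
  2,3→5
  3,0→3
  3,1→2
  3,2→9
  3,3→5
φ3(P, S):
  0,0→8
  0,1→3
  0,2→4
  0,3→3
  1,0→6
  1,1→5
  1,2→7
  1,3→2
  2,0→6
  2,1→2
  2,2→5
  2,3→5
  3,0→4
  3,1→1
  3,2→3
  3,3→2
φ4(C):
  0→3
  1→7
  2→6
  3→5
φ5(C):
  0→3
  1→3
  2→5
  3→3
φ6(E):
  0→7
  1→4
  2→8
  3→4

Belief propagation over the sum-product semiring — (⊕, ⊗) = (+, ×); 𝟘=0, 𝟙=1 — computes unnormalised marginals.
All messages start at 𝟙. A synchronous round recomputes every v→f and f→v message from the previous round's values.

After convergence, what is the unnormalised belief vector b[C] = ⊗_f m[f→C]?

init: all messages = 𝟙 over 4 values
r1 m[φ0→E] = [13, 16, 23, 11]
r1 m[φ0→P] = [19, 16, 14, 14]
r1 m[φ1→E] = [20, 15, 11, 27]
r1 m[φ1→K] = [16, 15, 19, 23]
r1 m[φ2→E] = [19, 23, 21, 19]
r1 m[φ2→C] = [16, 27, 25, 14]
r1 m[φ3→P] = [18, 20, 18, 10]
r1 m[φ3→S] = [24, 11, 19, 12]
r1 m[φ4→C] = [3, 7, 6, 5]
r1 m[φ5→C] = [3, 3, 5, 3]
r1 m[φ6→E] = [7, 4, 8, 4]
r1 m[E→φ0] = [1, 1, 1, 1]
r1 m[E→φ1] = [1, 1, 1, 1]
r1 m[E→φ2] = [1, 1, 1, 1]
r1 m[E→φ6] = [1, 1, 1, 1]
r1 m[P→φ0] = [1, 1, 1, 1]
r1 m[P→φ3] = [1, 1, 1, 1]
r1 m[C→φ2] = [1, 1, 1, 1]
r1 m[C→φ4] = [1, 1, 1, 1]
r1 m[C→φ5] = [1, 1, 1, 1]
r1 m[S→φ3] = [1, 1, 1, 1]
r1 m[K→φ1] = [1, 1, 1, 1]
r2 m[φ0→E] = [13, 16, 23, 11]
r2 m[φ0→P] = [19, 16, 14, 14]
r2 m[φ1→E] = [20, 15, 11, 27]
r2 m[φ1→K] = [16, 15, 19, 23]
r2 m[φ2→E] = [19, 23, 21, 19]
r2 m[φ2→C] = [16, 27, 25, 14]
r2 m[φ3→P] = [18, 20, 18, 10]
r2 m[φ3→S] = [24, 11, 19, 12]
r2 m[φ4→C] = [3, 7, 6, 5]
r2 m[φ5→C] = [3, 3, 5, 3]
r2 m[φ6→E] = [7, 4, 8, 4]
r2 m[E→φ0] = [2660, 1380, 1848, 2052]
r2 m[E→φ1] = [1729, 1472, 3864, 836]
r2 m[E→φ2] = [1820, 960, 2024, 1188]
r2 m[E→φ6] = [4940, 5520, 5313, 5643]
r2 m[P→φ0] = [18, 20, 18, 10]
r2 m[P→φ3] = [19, 16, 14, 14]
r2 m[C→φ2] = [9, 21, 30, 15]
r2 m[C→φ4] = [48, 81, 125, 42]
r2 m[C→φ5] = [48, 189, 150, 70]
r2 m[S→φ3] = [1, 1, 1, 1]
r2 m[K→φ1] = [1, 1, 1, 1]
r3 m[φ0→E] = [214, 280, 382, 178]
r3 m[φ0→P] = [32932, 32976, 27032, 28796]
r3 m[φ1→E] = [20, 15, 11, 27]
r3 m[φ1→K] = [27077, 20791, 34112, 39756]
r3 m[φ2→E] = [399, 396, 462, 414]
r3 m[φ2→C] = [20548, 41768, 38660, 20760]
r3 m[φ3→P] = [18, 20, 18, 10]
r3 m[φ3→S] = [388, 179, 300, 187]
r3 m[φ4→C] = [3, 7, 6, 5]
r3 m[φ5→C] = [3, 3, 5, 3]
r3 m[φ6→E] = [7, 4, 8, 4]
r3 m[E→φ0] = [2660, 1380, 1848, 2052]
r3 m[E→φ1] = [1729, 1472, 3864, 836]
r3 m[E→φ2] = [1820, 960, 2024, 1188]
r3 m[E→φ6] = [4940, 5520, 5313, 5643]
r3 m[P→φ0] = [18, 20, 18, 10]
r3 m[P→φ3] = [19, 16, 14, 14]
r3 m[C→φ2] = [9, 21, 30, 15]
r3 m[C→φ4] = [48, 81, 125, 42]
r3 m[C→φ5] = [48, 189, 150, 70]
r3 m[S→φ3] = [1, 1, 1, 1]
r3 m[K→φ1] = [1, 1, 1, 1]
r4 m[φ0→E] = [214, 280, 382, 178]
r4 m[φ0→P] = [32932, 32976, 27032, 28796]
r4 m[φ1→E] = [20, 15, 11, 27]
r4 m[φ1→K] = [27077, 20791, 34112, 39756]
r4 m[φ2→E] = [399, 396, 462, 414]
r4 m[φ2→C] = [20548, 41768, 38660, 20760]
r4 m[φ3→P] = [18, 20, 18, 10]
r4 m[φ3→S] = [388, 179, 300, 187]
r4 m[φ4→C] = [3, 7, 6, 5]
r4 m[φ5→C] = [3, 3, 5, 3]
r4 m[φ6→E] = [7, 4, 8, 4]
r4 m[E→φ0] = [55860, 23760, 40656, 44712]
r4 m[E→φ1] = [597702, 443520, 1411872, 294768]
r4 m[E→φ2] = [29960, 16800, 33616, 19224]
r4 m[E→φ6] = [1707720, 1663200, 1941324, 1989684]
r4 m[P→φ0] = [18, 20, 18, 10]
r4 m[P→φ3] = [32932, 32976, 27032, 28796]
r4 m[C→φ2] = [9, 21, 30, 15]
r4 m[C→φ4] = [61644, 125304, 193300, 62280]
r4 m[C→φ5] = [61644, 292376, 231960, 103800]
r4 m[S→φ3] = [1, 1, 1, 1]
r4 m[K→φ1] = [1, 1, 1, 1]
r5 m[φ0→E] = [214, 280, 382, 178]
r5 m[φ0→P] = [658920, 682248, 583716, 608376]
r5 m[φ1→E] = [20, 15, 11, 27]
r5 m[φ1→K] = [9208926, 7042434, 11875752, 13969056]
r5 m[φ2→E] = [399, 396, 462, 414]
r5 m[φ2→C] = [345528, 698256, 638488, 344560]
r5 m[φ3→P] = [18, 20, 18, 10]
r5 m[φ3→S] = [738688, 346536, 584108, 357500]
r5 m[φ4→C] = [3, 7, 6, 5]
r5 m[φ5→C] = [3, 3, 5, 3]
r5 m[φ6→E] = [7, 4, 8, 4]
r5 m[E→φ0] = [55860, 23760, 40656, 44712]
r5 m[E→φ1] = [597702, 443520, 1411872, 294768]
r5 m[E→φ2] = [29960, 16800, 33616, 19224]
r5 m[E→φ6] = [1707720, 1663200, 1941324, 1989684]
r5 m[P→φ0] = [18, 20, 18, 10]
r5 m[P→φ3] = [32932, 32976, 27032, 28796]
r5 m[C→φ2] = [9, 21, 30, 15]
r5 m[C→φ4] = [61644, 125304, 193300, 62280]
r5 m[C→φ5] = [61644, 292376, 231960, 103800]
r5 m[S→φ3] = [1, 1, 1, 1]
r5 m[K→φ1] = [1, 1, 1, 1]
r6 m[φ0→E] = [214, 280, 382, 178]
r6 m[φ0→P] = [658920, 682248, 583716, 608376]
r6 m[φ1→E] = [20, 15, 11, 27]
r6 m[φ1→K] = [9208926, 7042434, 11875752, 13969056]
r6 m[φ2→E] = [399, 396, 462, 414]
r6 m[φ2→C] = [345528, 698256, 638488, 344560]
r6 m[φ3→P] = [18, 20, 18, 10]
r6 m[φ3→S] = [738688, 346536, 584108, 357500]
r6 m[φ4→C] = [3, 7, 6, 5]
r6 m[φ5→C] = [3, 3, 5, 3]
r6 m[φ6→E] = [7, 4, 8, 4]
r6 m[E→φ0] = [55860, 23760, 40656, 44712]
r6 m[E→φ1] = [597702, 443520, 1411872, 294768]
r6 m[E→φ2] = [29960, 16800, 33616, 19224]
r6 m[E→φ6] = [1707720, 1663200, 1941324, 1989684]
r6 m[P→φ0] = [18, 20, 18, 10]
r6 m[P→φ3] = [658920, 682248, 583716, 608376]
r6 m[C→φ2] = [9, 21, 30, 15]
r6 m[C→φ4] = [1036584, 2094768, 3192440, 1033680]
r6 m[C→φ5] = [1036584, 4887792, 3830928, 1722800]
r6 m[S→φ3] = [1, 1, 1, 1]
r6 m[K→φ1] = [1, 1, 1, 1]
r7 m[φ0→E] = [214, 280, 382, 178]
r7 m[φ0→P] = [658920, 682248, 583716, 608376]
r7 m[φ1→E] = [20, 15, 11, 27]
r7 m[φ1→K] = [9208926, 7042434, 11875752, 13969056]
r7 m[φ2→E] = [399, 396, 462, 414]
r7 m[φ2→C] = [345528, 698256, 638488, 344560]
r7 m[φ3→P] = [18, 20, 18, 10]
r7 m[φ3→S] = [15300648, 7163808, 12155124, 7476588]
r7 m[φ4→C] = [3, 7, 6, 5]
r7 m[φ5→C] = [3, 3, 5, 3]
r7 m[φ6→E] = [7, 4, 8, 4]
r7 m[E→φ0] = [55860, 23760, 40656, 44712]
r7 m[E→φ1] = [597702, 443520, 1411872, 294768]
r7 m[E→φ2] = [29960, 16800, 33616, 19224]
r7 m[E→φ6] = [1707720, 1663200, 1941324, 1989684]
r7 m[P→φ0] = [18, 20, 18, 10]
r7 m[P→φ3] = [658920, 682248, 583716, 608376]
r7 m[C→φ2] = [9, 21, 30, 15]
r7 m[C→φ4] = [1036584, 2094768, 3192440, 1033680]
r7 m[C→φ5] = [1036584, 4887792, 3830928, 1722800]
r7 m[S→φ3] = [1, 1, 1, 1]
r7 m[K→φ1] = [1, 1, 1, 1]
r8 m[φ0→E] = [214, 280, 382, 178]
r8 m[φ0→P] = [658920, 682248, 583716, 608376]
r8 m[φ1→E] = [20, 15, 11, 27]
r8 m[φ1→K] = [9208926, 7042434, 11875752, 13969056]
r8 m[φ2→E] = [399, 396, 462, 414]
r8 m[φ2→C] = [345528, 698256, 638488, 344560]
r8 m[φ3→P] = [18, 20, 18, 10]
r8 m[φ3→S] = [15300648, 7163808, 12155124, 7476588]
r8 m[φ4→C] = [3, 7, 6, 5]
r8 m[φ5→C] = [3, 3, 5, 3]
r8 m[φ6→E] = [7, 4, 8, 4]
r8 m[E→φ0] = [55860, 23760, 40656, 44712]
r8 m[E→φ1] = [597702, 443520, 1411872, 294768]
r8 m[E→φ2] = [29960, 16800, 33616, 19224]
r8 m[E→φ6] = [1707720, 1663200, 1941324, 1989684]
r8 m[P→φ0] = [18, 20, 18, 10]
r8 m[P→φ3] = [658920, 682248, 583716, 608376]
r8 m[C→φ2] = [9, 21, 30, 15]
r8 m[C→φ4] = [1036584, 2094768, 3192440, 1033680]
r8 m[C→φ5] = [1036584, 4887792, 3830928, 1722800]
r8 m[S→φ3] = [1, 1, 1, 1]
r8 m[K→φ1] = [1, 1, 1, 1]
fixed point reached at round 8
b[C] = ⊗ incoming = [3109752, 14663376, 19154640, 5168400]

b[C] = [3109752, 14663376, 19154640, 5168400]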